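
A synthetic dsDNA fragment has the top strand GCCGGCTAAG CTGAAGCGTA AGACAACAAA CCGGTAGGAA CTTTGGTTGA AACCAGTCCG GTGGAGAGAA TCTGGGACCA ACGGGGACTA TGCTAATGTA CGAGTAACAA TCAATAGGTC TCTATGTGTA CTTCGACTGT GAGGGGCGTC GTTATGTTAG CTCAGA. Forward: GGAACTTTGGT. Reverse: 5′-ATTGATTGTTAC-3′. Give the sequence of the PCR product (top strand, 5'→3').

Scanning the template, GGAACTTTGGT occurs at positions 37–47; this primer anneals to the bottom strand there with its 3' end pointing downstream.
Reverse complement of the reverse primer: GTAACAATCAAT. This occurs on the top strand at positions 104–115.
The product is the template from position 37 through 115 (79 bp).

5'-GGAACTTTGGTTGAAACCAGTCCGGTGGAGAGAATCTGGGACCAACGGGGACTATGCTAATGTACGAGTAACAATCAAT-3'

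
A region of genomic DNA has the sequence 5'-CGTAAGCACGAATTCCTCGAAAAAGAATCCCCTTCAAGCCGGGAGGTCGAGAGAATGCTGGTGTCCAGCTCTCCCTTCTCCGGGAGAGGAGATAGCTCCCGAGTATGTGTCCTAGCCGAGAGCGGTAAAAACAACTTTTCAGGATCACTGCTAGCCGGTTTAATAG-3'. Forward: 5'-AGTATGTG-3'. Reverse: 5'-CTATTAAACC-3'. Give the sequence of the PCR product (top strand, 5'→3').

The forward primer matches the template at positions 102–109.
Taking the reverse complement of CTATTAAACC gives GGTTTAATAG, found at positions 157–166 on the template; the primer anneals here to the top strand with its 3' end pointing upstream.
The product is the template from position 102 through 166 (65 bp).

5'-AGTATGTGTCCTAGCCGAGAGCGGTAAAAACAACTTTTCAGGATCACTGCTAGCCGGTTTAATAG-3'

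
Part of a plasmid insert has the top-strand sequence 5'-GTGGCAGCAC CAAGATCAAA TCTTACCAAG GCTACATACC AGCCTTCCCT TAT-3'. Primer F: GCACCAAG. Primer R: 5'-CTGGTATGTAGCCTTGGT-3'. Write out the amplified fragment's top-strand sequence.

5'-GCACCAAGATCAAATCTTACCAAGGCTACATACCAG-3'

Scanning the template, GCACCAAG occurs at positions 7–14; this primer anneals to the bottom strand there with its 3' end pointing downstream.
Taking the reverse complement of CTGGTATGTAGCCTTGGT gives ACCAAGGCTACATACCAG, found at positions 25–42 on the template; the primer anneals here to the top strand with its 3' end pointing upstream.
The product is the template from position 7 through 42 (36 bp).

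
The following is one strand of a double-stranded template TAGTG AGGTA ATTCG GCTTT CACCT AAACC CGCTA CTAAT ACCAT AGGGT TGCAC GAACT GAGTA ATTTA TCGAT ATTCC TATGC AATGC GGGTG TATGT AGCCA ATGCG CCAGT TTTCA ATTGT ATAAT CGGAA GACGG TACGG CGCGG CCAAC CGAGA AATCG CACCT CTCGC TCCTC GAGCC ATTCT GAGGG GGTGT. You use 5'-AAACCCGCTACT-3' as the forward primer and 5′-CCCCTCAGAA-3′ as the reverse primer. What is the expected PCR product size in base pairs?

Forward primer AAACCCGCTACT is found on the top strand at positions 26–37.
The reverse primer's reverse complement is TTCTGAGGGG, which matches the template at positions 187–196.
Amplicon spans positions 26–196: 171 bp.

171 bp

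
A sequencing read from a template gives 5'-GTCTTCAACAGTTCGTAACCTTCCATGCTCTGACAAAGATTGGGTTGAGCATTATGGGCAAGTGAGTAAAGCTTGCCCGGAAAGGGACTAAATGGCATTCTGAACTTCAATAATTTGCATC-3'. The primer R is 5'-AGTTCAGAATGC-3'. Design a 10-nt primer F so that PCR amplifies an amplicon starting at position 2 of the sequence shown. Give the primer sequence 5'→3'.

The reverse primer's reverse complement GCATTCTGAACT matches the template at positions 95–106; the product starts at position 2.
The forward primer is identical to the top strand over positions 2–11: TCTTCAACAG.

5'-TCTTCAACAG-3'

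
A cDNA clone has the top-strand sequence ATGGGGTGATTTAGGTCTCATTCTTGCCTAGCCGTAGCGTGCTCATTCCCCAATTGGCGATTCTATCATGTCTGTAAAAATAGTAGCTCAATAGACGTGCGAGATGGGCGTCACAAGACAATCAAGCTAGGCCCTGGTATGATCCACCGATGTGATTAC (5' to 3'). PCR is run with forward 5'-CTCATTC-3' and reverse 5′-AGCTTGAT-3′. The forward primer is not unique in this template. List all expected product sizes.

The forward primer CTCATTC matches the top strand at positions 17–23, 42–48.
The reverse primer's reverse complement is ATCAAGCT, matching at positions 121–128.
Each forward site pairs with the reverse site to give a product ending at position 128: sizes 112, 87 bp.

112 bp, 87 bp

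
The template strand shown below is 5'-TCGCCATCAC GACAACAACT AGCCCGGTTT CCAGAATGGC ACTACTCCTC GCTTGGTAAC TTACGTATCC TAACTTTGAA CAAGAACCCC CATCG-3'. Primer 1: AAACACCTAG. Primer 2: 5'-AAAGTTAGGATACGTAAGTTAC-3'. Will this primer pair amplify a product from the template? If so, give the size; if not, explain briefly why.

Primer 1 (AAACACCTAG) does not match the top strand, and its reverse complement CTAGGTGTTT does not match either.
With no annealing site for primer 1, no amplification occurs.

No product — primer 1 has no binding site in the template.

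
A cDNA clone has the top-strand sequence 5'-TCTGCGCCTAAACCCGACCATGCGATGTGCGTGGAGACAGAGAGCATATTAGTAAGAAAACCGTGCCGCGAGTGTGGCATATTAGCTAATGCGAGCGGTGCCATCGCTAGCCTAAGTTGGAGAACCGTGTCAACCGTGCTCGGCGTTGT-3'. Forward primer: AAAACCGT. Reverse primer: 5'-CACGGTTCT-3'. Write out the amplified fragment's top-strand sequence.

5'-AAAACCGTGCCGCGAGTGTGGCATATTAGCTAATGCGAGCGGTGCCATCGCTAGCCTAAGTTGGAGAACCGTG-3'

Scanning the template, AAAACCGT occurs at positions 57–64; this primer anneals to the bottom strand there with its 3' end pointing downstream.
The reverse primer's reverse complement is AGAACCGTG, which matches the template at positions 121–129.
The product is the template from position 57 through 129 (73 bp).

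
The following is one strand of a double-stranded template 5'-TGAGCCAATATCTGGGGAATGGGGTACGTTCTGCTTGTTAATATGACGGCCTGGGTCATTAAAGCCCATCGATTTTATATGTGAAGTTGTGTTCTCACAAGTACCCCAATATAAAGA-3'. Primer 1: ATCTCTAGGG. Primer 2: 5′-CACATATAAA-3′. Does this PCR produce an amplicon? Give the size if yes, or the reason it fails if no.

No product — primer 1 has no binding site in the template.

Primer 1 (ATCTCTAGGG) does not match the top strand, and its reverse complement CCCTAGAGAT does not match either.
With no annealing site for primer 1, no amplification occurs.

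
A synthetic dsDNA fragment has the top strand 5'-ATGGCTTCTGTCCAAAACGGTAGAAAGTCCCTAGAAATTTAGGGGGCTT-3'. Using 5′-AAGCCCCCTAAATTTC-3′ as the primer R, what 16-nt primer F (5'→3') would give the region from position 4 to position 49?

The reverse primer's reverse complement GAAATTTAGGGGGCTT matches the template at positions 34–49; the product starts at position 4.
The forward primer is identical to the top strand over positions 4–19: GCTTCTGTCCAAAACG.

5'-GCTTCTGTCCAAAACG-3'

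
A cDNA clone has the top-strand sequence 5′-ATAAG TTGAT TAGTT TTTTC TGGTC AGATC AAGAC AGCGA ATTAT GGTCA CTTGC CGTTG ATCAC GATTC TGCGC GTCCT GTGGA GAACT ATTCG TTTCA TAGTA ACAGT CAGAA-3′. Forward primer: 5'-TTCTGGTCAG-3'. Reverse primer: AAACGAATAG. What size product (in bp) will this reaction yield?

The forward primer matches the template at positions 18–27.
The reverse primer's reverse complement is CTATTCGTTT, which matches the template at positions 89–98.
Amplicon spans positions 18–98: 81 bp.

81 bp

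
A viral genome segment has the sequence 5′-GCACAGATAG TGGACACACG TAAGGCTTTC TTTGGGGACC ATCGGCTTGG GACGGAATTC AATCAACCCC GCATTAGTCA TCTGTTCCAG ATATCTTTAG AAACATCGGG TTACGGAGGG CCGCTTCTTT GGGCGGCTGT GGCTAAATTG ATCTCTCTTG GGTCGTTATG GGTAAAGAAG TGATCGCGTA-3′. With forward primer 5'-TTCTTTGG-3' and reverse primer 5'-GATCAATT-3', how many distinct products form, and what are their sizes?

The forward primer TTCTTTGG matches the top strand at positions 28–35, 125–132.
The reverse primer's reverse complement is AATTGATC, matching at positions 146–153.
Each forward site pairs with the reverse site to give a product ending at position 153: sizes 126, 29 bp.

Two products: 126 bp, 29 bp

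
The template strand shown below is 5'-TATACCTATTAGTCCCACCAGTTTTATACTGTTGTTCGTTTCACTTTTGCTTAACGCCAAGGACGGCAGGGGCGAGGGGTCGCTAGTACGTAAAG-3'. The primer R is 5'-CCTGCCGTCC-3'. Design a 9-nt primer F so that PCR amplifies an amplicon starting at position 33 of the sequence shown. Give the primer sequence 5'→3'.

The reverse primer's reverse complement GGACGGCAGG matches the template at positions 61–70; the product starts at position 33.
The forward primer is identical to the top strand over positions 33–41: TGTTCGTTT.

5'-TGTTCGTTT-3'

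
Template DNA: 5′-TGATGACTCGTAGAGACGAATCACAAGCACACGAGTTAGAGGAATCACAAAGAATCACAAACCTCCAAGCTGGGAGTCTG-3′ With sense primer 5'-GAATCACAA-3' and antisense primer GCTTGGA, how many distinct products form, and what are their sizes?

The forward primer GAATCACAA matches the top strand at positions 18–26, 42–50, 52–60.
The reverse primer's reverse complement is TCCAAGC, matching at positions 64–70.
Each forward site pairs with the reverse site to give a product ending at position 70: sizes 53, 29, 19 bp.

Three products: 53 bp, 29 bp, 19 bp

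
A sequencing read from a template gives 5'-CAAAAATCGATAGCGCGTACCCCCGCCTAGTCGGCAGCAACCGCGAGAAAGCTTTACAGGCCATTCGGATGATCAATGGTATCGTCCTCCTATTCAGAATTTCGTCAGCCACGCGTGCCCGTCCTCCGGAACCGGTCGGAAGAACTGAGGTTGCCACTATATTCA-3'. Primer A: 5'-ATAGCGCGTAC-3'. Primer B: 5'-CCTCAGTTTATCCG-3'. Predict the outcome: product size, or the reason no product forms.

Primer B (CCTCAGTTTATCCG) does not match the top strand, and its reverse complement CGGATAAACTGAGG does not match either.
With no annealing site for primer B, no amplification occurs.

No product — primer B has no binding site in the template.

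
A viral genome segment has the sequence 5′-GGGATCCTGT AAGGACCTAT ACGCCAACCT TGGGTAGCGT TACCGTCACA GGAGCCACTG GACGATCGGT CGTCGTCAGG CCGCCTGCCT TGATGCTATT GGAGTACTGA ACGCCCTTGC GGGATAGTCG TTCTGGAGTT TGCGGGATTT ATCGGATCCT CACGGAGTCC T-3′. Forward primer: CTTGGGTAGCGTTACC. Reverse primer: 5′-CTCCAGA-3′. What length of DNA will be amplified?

Scanning the template, CTTGGGTAGCGTTACC occurs at positions 29–44; this primer anneals to the bottom strand there with its 3' end pointing downstream.
The reverse primer's reverse complement is TCTGGAG, which matches the template at positions 132–138.
Product length = (reverse-primer end) − (forward-primer start) + 1 = 138 − 29 + 1 = 110 bp.

110 bp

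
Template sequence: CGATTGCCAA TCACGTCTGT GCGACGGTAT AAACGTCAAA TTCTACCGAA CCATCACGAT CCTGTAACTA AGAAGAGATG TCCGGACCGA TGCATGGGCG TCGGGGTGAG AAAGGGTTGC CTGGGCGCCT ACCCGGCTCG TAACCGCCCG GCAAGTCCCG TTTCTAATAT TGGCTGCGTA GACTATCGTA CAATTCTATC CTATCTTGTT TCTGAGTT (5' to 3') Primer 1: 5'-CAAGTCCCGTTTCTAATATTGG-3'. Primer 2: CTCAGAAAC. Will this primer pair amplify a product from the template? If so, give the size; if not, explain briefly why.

Yes — a 65 bp product.

Primer 1 (CAAGTCCCGTTTCTAATATTGG) matches the top strand at positions 152–173; it acts as a forward primer.
Primer 2's reverse complement is GTTTCTGAG, matching the top strand at positions 208–216; it acts as a reverse primer.
The 3' ends face each other across positions 152–216, giving a 65 bp product.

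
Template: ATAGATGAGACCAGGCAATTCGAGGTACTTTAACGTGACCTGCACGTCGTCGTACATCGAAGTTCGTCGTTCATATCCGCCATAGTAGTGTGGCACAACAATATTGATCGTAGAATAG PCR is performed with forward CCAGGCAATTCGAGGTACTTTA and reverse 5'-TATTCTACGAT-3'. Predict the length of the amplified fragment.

Scanning the template, CCAGGCAATTCGAGGTACTTTA occurs at positions 11–32; this primer anneals to the bottom strand there with its 3' end pointing downstream.
Taking the reverse complement of TATTCTACGAT gives ATCGTAGAATA, found at positions 107–117 on the template; the primer anneals here to the top strand with its 3' end pointing upstream.
Product length = (reverse-primer end) − (forward-primer start) + 1 = 117 − 11 + 1 = 107 bp.

107 bp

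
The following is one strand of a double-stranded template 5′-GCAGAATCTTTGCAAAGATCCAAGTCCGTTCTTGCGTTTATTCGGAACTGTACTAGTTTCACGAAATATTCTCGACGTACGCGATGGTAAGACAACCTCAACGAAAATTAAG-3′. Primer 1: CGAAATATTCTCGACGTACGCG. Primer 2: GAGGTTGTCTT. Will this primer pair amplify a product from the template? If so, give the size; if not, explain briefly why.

Yes — a 38 bp product.

Primer 1 (CGAAATATTCTCGACGTACGCG) matches the top strand at positions 62–83; it acts as a forward primer.
Primer 2's reverse complement is AAGACAACCTC, matching the top strand at positions 89–99; it acts as a reverse primer.
The 3' ends face each other across positions 62–99, giving a 38 bp product.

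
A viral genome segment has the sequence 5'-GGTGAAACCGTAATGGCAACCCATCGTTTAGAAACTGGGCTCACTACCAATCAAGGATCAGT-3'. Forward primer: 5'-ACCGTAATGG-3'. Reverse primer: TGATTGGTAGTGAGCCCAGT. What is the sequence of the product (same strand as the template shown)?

Forward primer ACCGTAATGG is found on the top strand at positions 7–16.
Reverse complement of the reverse primer: ACTGGGCTCACTACCAATCA. This occurs on the top strand at positions 34–53.
The product is the template from position 7 through 53 (47 bp).

5'-ACCGTAATGGCAACCCATCGTTTAGAAACTGGGCTCACTACCAATCA-3'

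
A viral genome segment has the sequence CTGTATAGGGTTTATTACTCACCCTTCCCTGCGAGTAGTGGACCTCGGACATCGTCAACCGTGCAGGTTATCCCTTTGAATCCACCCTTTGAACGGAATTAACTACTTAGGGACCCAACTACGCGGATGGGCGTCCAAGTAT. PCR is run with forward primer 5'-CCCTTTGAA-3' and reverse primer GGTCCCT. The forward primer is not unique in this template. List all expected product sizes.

The forward primer CCCTTTGAA matches the top strand at positions 72–80, 85–93.
The reverse primer's reverse complement is AGGGACC, matching at positions 109–115.
Each forward site pairs with the reverse site to give a product ending at position 115: sizes 44, 31 bp.

44 bp, 31 bp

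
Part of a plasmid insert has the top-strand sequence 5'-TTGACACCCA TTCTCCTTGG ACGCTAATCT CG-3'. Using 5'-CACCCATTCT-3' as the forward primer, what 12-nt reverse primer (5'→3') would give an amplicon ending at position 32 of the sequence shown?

The forward primer binds at positions 5–14; the product's 3' end on the top strand is position 32.
The reverse primer anneals to the top strand over positions 21–32, i.e. to ACGCTAATCTCG.
Its sequence written 5'→3' is the reverse complement: CGAGATTAGCGT.

5'-CGAGATTAGCGT-3'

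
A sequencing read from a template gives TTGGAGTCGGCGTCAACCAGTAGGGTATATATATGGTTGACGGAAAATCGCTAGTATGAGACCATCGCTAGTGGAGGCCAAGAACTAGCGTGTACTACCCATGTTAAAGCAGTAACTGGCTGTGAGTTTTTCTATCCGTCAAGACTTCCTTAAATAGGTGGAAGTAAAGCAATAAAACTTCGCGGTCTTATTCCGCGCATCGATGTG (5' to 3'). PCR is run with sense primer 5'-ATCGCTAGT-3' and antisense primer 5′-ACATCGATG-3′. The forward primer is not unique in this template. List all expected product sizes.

The forward primer ATCGCTAGT matches the top strand at positions 47–55, 64–72.
The reverse primer's reverse complement is CATCGATGT, matching at positions 198–206.
Each forward site pairs with the reverse site to give a product ending at position 206: sizes 160, 143 bp.

160 bp, 143 bp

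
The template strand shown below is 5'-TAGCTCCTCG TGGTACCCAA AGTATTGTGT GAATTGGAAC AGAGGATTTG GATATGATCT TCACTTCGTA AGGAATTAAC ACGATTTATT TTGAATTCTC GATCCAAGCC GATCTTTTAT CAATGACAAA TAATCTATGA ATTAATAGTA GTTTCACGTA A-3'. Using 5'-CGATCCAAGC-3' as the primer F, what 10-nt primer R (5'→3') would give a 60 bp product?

5'-ACGTGAAACT-3'

The forward primer binds at positions 100–109, so a 60 bp product ends at position 100 + 60 − 1 = 159.
The reverse primer anneals to the top strand over positions 150–159, i.e. to AGTTTCACGT.
Its sequence written 5'→3' is the reverse complement: ACGTGAAACT.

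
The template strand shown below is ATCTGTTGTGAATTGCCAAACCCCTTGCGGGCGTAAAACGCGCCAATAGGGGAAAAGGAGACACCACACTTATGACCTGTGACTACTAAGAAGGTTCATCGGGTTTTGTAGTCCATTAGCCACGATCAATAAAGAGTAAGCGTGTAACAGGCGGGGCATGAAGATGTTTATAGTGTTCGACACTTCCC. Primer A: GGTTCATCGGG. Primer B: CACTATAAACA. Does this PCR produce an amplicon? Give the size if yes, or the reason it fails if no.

Yes — an 83 bp product.

Primer A (GGTTCATCGGG) matches the top strand at positions 93–103; it acts as a forward primer.
Primer B's reverse complement is TGTTTATAGTG, matching the top strand at positions 165–175; it acts as a reverse primer.
The 3' ends face each other across positions 93–175, giving an 83 bp product.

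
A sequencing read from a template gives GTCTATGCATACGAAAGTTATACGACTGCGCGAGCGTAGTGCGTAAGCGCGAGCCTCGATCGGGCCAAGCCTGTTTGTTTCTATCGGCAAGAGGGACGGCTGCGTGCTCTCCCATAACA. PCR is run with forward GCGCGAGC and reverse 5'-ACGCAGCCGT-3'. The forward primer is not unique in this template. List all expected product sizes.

78 bp, 59 bp

The forward primer GCGCGAGC matches the top strand at positions 28–35, 47–54.
The reverse primer's reverse complement is ACGGCTGCGT, matching at positions 96–105.
Each forward site pairs with the reverse site to give a product ending at position 105: sizes 78, 59 bp.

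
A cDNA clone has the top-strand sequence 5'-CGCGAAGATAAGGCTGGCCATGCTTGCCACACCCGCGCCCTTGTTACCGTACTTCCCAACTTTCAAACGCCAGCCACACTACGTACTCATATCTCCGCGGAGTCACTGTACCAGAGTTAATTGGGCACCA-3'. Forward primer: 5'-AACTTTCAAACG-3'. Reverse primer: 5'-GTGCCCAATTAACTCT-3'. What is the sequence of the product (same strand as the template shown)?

5'-AACTTTCAAACGCCAGCCACACTACGTACTCATATCTCCGCGGAGTCACTGTACCAGAGTTAATTGGGCAC-3'

Forward primer AACTTTCAAACG is found on the top strand at positions 58–69.
The reverse primer's reverse complement is AGAGTTAATTGGGCAC, which matches the template at positions 113–128.
The product is the template from position 58 through 128 (71 bp).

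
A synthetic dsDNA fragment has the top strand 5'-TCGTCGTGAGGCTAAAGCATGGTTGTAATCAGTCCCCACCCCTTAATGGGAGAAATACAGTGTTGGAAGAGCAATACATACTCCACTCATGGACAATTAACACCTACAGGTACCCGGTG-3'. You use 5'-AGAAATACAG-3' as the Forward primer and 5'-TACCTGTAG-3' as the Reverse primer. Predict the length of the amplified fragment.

62 bp

Scanning the template, AGAAATACAG occurs at positions 51–60; this primer anneals to the bottom strand there with its 3' end pointing downstream.
Reverse complement of the reverse primer: CTACAGGTA. This occurs on the top strand at positions 104–112.
Amplicon spans positions 51–112: 62 bp.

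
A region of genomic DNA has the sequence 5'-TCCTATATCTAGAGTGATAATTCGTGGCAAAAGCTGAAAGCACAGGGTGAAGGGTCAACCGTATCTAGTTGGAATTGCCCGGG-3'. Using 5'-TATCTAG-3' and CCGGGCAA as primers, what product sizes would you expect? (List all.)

77 bp, 21 bp

The forward primer TATCTAG matches the top strand at positions 6–12, 62–68.
The reverse primer's reverse complement is TTGCCCGG, matching at positions 75–82.
Each forward site pairs with the reverse site to give a product ending at position 82: sizes 77, 21 bp.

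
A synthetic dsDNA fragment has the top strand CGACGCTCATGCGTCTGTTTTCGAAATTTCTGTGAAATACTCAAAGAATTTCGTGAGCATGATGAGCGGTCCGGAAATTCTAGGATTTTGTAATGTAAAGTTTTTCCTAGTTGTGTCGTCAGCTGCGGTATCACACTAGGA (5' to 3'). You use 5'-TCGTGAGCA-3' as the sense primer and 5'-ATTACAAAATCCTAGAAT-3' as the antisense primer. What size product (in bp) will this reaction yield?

Scanning the template, TCGTGAGCA occurs at positions 51–59; this primer anneals to the bottom strand there with its 3' end pointing downstream.
The reverse primer's reverse complement is ATTCTAGGATTTTGTAAT, which matches the template at positions 77–94.
Amplicon spans positions 51–94: 44 bp.

44 bp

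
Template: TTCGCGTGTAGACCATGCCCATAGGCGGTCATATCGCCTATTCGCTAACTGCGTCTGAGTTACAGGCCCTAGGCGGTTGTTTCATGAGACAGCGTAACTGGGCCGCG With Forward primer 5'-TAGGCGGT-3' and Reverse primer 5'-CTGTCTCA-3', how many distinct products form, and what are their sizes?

The forward primer TAGGCGGT matches the top strand at positions 22–29, 70–77.
The reverse primer's reverse complement is TGAGACAG, matching at positions 85–92.
Each forward site pairs with the reverse site to give a product ending at position 92: sizes 71, 23 bp.

Two products: 71 bp, 23 bp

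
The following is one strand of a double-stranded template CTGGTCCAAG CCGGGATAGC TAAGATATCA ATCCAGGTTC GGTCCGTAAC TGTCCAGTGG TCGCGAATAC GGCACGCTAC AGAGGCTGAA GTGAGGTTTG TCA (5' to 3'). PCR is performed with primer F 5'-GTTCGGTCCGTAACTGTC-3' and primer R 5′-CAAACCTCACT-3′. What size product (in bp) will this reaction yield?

64 bp

The forward primer matches the template at positions 37–54.
The reverse primer's reverse complement is AGTGAGGTTTG, which matches the template at positions 90–100.
Amplicon spans positions 37–100: 64 bp.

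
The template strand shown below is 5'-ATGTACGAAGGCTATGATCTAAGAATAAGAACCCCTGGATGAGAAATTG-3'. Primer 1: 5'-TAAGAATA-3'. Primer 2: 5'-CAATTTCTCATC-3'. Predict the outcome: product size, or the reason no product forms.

Yes — a 30 bp product.

Primer 1 (TAAGAATA) matches the top strand at positions 20–27; it acts as a forward primer.
Primer 2's reverse complement is GATGAGAAATTG, matching the top strand at positions 38–49; it acts as a reverse primer.
The 3' ends face each other across positions 20–49, giving a 30 bp product.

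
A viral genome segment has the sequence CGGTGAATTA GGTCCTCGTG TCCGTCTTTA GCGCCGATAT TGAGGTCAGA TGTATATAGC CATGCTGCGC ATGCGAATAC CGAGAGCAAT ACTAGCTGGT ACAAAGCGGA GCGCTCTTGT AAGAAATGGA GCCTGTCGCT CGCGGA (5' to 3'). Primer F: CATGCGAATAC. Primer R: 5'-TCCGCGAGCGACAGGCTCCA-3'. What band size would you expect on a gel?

77 bp

Scanning the template, CATGCGAATAC occurs at positions 70–80; this primer anneals to the bottom strand there with its 3' end pointing downstream.
The reverse primer's reverse complement is TGGAGCCTGTCGCTCGCGGA, which matches the template at positions 127–146.
The product runs from position 70 to position 146, so its length is 146 − 70 + 1 = 77 bp.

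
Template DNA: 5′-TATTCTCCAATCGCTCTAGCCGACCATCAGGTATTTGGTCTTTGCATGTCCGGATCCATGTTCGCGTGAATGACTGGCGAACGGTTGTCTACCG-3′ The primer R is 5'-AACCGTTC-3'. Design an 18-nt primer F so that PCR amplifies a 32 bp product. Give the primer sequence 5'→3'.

The reverse primer's reverse complement GAACGGTT matches the template at positions 79–86, so the product ends at position 86.
A 32 bp product then starts at position 86 − 32 + 1 = 55.
The forward primer is identical to the top strand there: TCCATGTTCGCGTGAATG.

5'-TCCATGTTCGCGTGAATG-3'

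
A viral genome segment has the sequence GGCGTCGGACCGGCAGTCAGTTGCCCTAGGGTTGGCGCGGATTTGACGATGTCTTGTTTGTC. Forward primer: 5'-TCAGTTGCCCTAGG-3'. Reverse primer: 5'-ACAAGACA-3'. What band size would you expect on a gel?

41 bp

Scanning the template, TCAGTTGCCCTAGG occurs at positions 17–30; this primer anneals to the bottom strand there with its 3' end pointing downstream.
Taking the reverse complement of ACAAGACA gives TGTCTTGT, found at positions 50–57 on the template; the primer anneals here to the top strand with its 3' end pointing upstream.
Amplicon spans positions 17–57: 41 bp.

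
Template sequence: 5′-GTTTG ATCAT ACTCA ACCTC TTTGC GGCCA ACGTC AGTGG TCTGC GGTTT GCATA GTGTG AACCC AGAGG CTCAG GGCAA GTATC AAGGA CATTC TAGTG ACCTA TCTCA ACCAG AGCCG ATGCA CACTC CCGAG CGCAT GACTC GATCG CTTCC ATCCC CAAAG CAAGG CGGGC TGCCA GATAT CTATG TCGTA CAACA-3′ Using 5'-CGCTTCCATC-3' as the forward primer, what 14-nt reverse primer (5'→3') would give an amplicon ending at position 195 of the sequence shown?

The forward primer binds at positions 149–158; the product's 3' end on the top strand is position 195.
The reverse primer anneals to the top strand over positions 182–195, i.e. to ATATCTATGTCGTA.
Its sequence written 5'→3' is the reverse complement: TACGACATAGATAT.

5'-TACGACATAGATAT-3'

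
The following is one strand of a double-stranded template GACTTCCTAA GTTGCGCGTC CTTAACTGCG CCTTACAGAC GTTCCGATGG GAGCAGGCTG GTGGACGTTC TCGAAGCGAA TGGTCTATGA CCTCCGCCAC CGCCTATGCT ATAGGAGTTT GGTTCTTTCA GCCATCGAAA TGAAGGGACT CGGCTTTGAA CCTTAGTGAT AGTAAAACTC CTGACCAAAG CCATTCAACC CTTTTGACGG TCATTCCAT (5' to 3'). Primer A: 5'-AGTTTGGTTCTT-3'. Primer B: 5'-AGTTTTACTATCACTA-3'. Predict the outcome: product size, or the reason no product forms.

Primer A (AGTTTGGTTCTT) matches the top strand at positions 116–127; it acts as a forward primer.
Primer B's reverse complement is TAGTGATAGTAAAACT, matching the top strand at positions 164–179; it acts as a reverse primer.
The 3' ends face each other across positions 116–179, giving a 64 bp product.

Yes — a 64 bp product.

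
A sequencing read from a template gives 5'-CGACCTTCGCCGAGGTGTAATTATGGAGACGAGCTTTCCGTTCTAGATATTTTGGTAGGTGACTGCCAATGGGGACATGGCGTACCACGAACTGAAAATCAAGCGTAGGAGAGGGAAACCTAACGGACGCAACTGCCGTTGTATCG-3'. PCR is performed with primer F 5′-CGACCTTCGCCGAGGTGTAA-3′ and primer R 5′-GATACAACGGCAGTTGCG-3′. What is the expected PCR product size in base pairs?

145 bp

Scanning the template, CGACCTTCGCCGAGGTGTAA occurs at positions 1–20; this primer anneals to the bottom strand there with its 3' end pointing downstream.
Taking the reverse complement of GATACAACGGCAGTTGCG gives CGCAACTGCCGTTGTATC, found at positions 128–145 on the template; the primer anneals here to the top strand with its 3' end pointing upstream.
Amplicon spans positions 1–145: 145 bp.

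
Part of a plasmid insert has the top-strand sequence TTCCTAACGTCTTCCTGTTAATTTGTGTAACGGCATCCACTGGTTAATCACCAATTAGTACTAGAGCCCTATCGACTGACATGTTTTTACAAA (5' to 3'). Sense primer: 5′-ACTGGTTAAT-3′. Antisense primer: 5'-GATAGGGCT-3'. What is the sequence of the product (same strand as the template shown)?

The forward primer matches the template at positions 39–48.
The reverse primer's reverse complement is AGCCCTATC, which matches the template at positions 65–73.
The product is the template from position 39 through 73 (35 bp).

5'-ACTGGTTAATCACCAATTAGTACTAGAGCCCTATC-3'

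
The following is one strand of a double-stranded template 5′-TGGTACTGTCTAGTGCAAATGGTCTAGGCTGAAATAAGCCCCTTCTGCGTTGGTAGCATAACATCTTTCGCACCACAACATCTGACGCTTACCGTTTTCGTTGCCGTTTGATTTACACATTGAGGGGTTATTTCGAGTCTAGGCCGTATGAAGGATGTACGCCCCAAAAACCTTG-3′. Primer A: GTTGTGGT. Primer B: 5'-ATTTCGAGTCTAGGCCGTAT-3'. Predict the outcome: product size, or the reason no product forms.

No product — the primers' 3' ends point away from each other.

Primer A (GTTGTGGT) has reverse complement ACCACAAC, which matches the top strand at positions 72–79; primer A anneals to the top strand there with its 3' end pointing upstream toward position 72.
Primer B (ATTTCGAGTCTAGGCCGTAT) matches the top strand directly at positions 130–149; it anneals to the bottom strand with its 3' end pointing downstream toward position 149.
The 3' ends diverge (primer A extends toward position 1, primer B toward position 175), so the primers never converge on a shared product.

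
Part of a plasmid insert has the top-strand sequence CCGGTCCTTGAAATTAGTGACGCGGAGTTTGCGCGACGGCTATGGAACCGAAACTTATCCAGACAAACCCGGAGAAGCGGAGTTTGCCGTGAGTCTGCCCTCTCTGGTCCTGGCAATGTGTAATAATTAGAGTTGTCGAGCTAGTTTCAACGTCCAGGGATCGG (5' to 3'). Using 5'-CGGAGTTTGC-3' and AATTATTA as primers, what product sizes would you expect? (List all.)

The forward primer CGGAGTTTGC matches the top strand at positions 23–32, 78–87.
The reverse primer's reverse complement is TAATAATT, matching at positions 121–128.
Each forward site pairs with the reverse site to give a product ending at position 128: sizes 106, 51 bp.

106 bp, 51 bp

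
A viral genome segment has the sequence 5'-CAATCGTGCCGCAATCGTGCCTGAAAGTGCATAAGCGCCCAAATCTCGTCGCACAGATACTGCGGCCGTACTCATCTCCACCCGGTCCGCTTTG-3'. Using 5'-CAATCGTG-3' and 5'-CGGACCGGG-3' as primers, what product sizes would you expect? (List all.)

89 bp, 78 bp

The forward primer CAATCGTG matches the top strand at positions 1–8, 12–19.
The reverse primer's reverse complement is CCCGGTCCG, matching at positions 81–89.
Each forward site pairs with the reverse site to give a product ending at position 89: sizes 89, 78 bp.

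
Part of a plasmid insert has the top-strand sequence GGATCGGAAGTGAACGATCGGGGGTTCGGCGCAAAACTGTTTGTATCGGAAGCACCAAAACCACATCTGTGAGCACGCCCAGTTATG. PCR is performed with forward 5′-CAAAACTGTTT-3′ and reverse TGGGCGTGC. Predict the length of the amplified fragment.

50 bp

The forward primer matches the template at positions 32–42.
Taking the reverse complement of TGGGCGTGC gives GCACGCCCA, found at positions 73–81 on the template; the primer anneals here to the top strand with its 3' end pointing upstream.
The product runs from position 32 to position 81, so its length is 81 − 32 + 1 = 50 bp.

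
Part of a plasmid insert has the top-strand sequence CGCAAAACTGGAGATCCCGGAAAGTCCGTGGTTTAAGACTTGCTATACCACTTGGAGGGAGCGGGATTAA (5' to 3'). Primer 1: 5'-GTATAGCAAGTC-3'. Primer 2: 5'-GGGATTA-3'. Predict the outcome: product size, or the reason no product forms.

No product — the primers' 3' ends point away from each other.

Primer 1 (GTATAGCAAGTC) has reverse complement GACTTGCTATAC, which matches the top strand at positions 37–48; primer 1 anneals to the top strand there with its 3' end pointing upstream toward position 37.
Primer 2 (GGGATTA) matches the top strand directly at positions 63–69; it anneals to the bottom strand with its 3' end pointing downstream toward position 69.
The 3' ends diverge (primer 1 extends toward position 1, primer 2 toward position 70), so the primers never converge on a shared product.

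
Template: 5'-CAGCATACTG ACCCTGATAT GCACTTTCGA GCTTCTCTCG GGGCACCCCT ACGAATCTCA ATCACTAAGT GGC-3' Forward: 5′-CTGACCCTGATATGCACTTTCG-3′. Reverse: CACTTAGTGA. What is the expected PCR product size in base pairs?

64 bp

Forward primer CTGACCCTGATATGCACTTTCG is found on the top strand at positions 8–29.
Reverse complement of the reverse primer: TCACTAAGTG. This occurs on the top strand at positions 62–71.
The product runs from position 8 to position 71, so its length is 71 − 8 + 1 = 64 bp.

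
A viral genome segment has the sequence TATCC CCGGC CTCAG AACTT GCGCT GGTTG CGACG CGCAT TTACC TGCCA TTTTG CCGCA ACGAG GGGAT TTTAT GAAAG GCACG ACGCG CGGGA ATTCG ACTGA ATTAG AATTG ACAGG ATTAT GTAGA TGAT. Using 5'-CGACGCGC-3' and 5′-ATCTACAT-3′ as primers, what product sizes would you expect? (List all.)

101 bp, 48 bp

The forward primer CGACGCGC matches the top strand at positions 31–38, 84–91.
The reverse primer's reverse complement is ATGTAGAT, matching at positions 124–131.
Each forward site pairs with the reverse site to give a product ending at position 131: sizes 101, 48 bp.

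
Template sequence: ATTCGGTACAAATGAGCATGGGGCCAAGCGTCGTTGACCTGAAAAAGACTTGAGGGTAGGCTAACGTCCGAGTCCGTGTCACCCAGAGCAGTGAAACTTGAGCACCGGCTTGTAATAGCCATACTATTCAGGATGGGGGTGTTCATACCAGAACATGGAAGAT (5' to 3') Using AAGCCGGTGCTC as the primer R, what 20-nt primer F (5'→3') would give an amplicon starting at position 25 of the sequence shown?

The reverse primer's reverse complement GAGCACCGGCTT matches the template at positions 100–111; the product starts at position 25.
The forward primer is identical to the top strand over positions 25–44: CAAGCGTCGTTGACCTGAAA.

5'-CAAGCGTCGTTGACCTGAAA-3'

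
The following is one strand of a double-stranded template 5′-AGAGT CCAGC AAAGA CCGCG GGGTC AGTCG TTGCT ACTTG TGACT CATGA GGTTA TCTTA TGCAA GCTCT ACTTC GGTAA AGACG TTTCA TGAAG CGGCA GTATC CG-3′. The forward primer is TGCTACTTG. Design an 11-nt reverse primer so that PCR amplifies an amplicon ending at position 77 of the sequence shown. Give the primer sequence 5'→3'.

The forward primer binds at positions 32–40; the product's 3' end on the top strand is position 77.
The reverse primer anneals to the top strand over positions 67–77, i.e. to CTCTACTTCGG.
Its sequence written 5'→3' is the reverse complement: CCGAAGTAGAG.

5'-CCGAAGTAGAG-3'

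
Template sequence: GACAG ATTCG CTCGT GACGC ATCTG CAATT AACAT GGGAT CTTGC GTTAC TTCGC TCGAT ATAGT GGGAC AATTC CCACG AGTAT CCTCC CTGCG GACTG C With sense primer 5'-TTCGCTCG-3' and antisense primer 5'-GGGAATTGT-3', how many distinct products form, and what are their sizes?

The forward primer TTCGCTCG matches the top strand at positions 7–14, 51–58.
The reverse primer's reverse complement is ACAATTCCC, matching at positions 69–77.
Each forward site pairs with the reverse site to give a product ending at position 77: sizes 71, 27 bp.

Two products: 71 bp, 27 bp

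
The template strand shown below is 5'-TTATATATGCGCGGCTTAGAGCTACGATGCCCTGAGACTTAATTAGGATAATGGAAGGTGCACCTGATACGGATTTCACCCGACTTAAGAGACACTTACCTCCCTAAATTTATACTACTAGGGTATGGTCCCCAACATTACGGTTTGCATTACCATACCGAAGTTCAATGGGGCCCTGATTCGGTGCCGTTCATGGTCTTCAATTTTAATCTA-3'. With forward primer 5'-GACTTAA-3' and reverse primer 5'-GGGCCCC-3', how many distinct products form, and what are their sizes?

The forward primer GACTTAA matches the top strand at positions 36–42, 82–88.
The reverse primer's reverse complement is GGGGCCC, matching at positions 170–176.
Each forward site pairs with the reverse site to give a product ending at position 176: sizes 141, 95 bp.

Two products: 141 bp, 95 bp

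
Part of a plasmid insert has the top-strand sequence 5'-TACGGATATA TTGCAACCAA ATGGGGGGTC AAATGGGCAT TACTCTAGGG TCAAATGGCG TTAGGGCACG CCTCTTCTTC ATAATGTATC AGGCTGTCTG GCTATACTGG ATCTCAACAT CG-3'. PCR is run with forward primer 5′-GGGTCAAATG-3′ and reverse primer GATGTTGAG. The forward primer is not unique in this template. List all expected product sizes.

96 bp, 74 bp

The forward primer GGGTCAAATG matches the top strand at positions 26–35, 48–57.
The reverse primer's reverse complement is CTCAACATC, matching at positions 113–121.
Each forward site pairs with the reverse site to give a product ending at position 121: sizes 96, 74 bp.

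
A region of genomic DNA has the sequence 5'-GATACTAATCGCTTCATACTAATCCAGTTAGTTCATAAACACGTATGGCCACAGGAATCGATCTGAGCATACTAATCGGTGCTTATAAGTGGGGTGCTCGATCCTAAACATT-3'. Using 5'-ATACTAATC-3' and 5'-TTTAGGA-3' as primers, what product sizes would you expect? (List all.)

107 bp, 93 bp, 40 bp

The forward primer ATACTAATC matches the top strand at positions 2–10, 16–24, 69–77.
The reverse primer's reverse complement is TCCTAAA, matching at positions 102–108.
Each forward site pairs with the reverse site to give a product ending at position 108: sizes 107, 93, 40 bp.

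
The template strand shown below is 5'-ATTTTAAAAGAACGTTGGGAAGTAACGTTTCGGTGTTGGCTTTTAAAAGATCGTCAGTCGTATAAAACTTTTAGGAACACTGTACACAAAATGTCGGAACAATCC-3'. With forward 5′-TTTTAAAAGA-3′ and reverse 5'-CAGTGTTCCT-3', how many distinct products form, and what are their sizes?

The forward primer TTTTAAAAGA matches the top strand at positions 2–11, 41–50.
The reverse primer's reverse complement is AGGAACACTG, matching at positions 73–82.
Each forward site pairs with the reverse site to give a product ending at position 82: sizes 81, 42 bp.

Two products: 81 bp, 42 bp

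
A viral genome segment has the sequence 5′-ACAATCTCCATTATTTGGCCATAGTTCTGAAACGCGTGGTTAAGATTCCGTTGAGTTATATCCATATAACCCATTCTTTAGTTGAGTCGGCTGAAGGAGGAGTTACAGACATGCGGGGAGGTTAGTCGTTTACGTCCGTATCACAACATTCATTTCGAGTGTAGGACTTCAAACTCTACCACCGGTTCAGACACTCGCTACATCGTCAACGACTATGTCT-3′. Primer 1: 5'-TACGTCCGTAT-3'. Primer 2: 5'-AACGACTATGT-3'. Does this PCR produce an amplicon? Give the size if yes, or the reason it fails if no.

Primer 1 (TACGTCCGTAT) matches the top strand at positions 131–141 (3' end points downstream).
Primer 2 (AACGACTATGT) also matches the top strand directly, at positions 208–218 — its reverse complement ACATAGTCGTT is not present.
Both primers anneal to the bottom strand with 3' ends pointing the same way, so neither can prime synthesis back toward the other.

No product — both primers anneal to the same strand and extend in the same direction.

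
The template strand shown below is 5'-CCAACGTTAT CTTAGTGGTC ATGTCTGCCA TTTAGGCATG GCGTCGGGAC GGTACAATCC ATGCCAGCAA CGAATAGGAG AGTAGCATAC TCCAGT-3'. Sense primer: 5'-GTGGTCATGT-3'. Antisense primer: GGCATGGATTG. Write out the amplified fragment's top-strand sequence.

Forward primer GTGGTCATGT is found on the top strand at positions 15–24.
Reverse complement of the reverse primer: CAATCCATGCC. This occurs on the top strand at positions 55–65.
The product is the template from position 15 through 65 (51 bp).

5'-GTGGTCATGTCTGCCATTTAGGCATGGCGTCGGGACGGTACAATCCATGCC-3'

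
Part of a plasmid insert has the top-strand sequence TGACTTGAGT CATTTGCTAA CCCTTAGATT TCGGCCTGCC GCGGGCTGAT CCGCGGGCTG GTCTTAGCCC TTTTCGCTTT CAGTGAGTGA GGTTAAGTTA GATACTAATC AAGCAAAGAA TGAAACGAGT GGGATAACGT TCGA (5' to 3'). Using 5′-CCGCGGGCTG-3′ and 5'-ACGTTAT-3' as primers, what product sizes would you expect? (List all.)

102 bp, 90 bp

The forward primer CCGCGGGCTG matches the top strand at positions 39–48, 51–60.
The reverse primer's reverse complement is ATAACGT, matching at positions 134–140.
Each forward site pairs with the reverse site to give a product ending at position 140: sizes 102, 90 bp.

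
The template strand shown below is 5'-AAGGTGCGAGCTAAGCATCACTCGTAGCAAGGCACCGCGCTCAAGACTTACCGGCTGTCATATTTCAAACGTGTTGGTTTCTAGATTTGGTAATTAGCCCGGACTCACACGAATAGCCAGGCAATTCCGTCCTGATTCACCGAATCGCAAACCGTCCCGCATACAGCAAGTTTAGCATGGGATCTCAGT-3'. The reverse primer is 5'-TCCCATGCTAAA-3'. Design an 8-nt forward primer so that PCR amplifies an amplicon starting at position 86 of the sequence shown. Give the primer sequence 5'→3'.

The reverse primer's reverse complement TTTAGCATGGGA matches the template at positions 171–182; the product starts at position 86.
The forward primer is identical to the top strand over positions 86–93: TTTGGTAA.

5'-TTTGGTAA-3'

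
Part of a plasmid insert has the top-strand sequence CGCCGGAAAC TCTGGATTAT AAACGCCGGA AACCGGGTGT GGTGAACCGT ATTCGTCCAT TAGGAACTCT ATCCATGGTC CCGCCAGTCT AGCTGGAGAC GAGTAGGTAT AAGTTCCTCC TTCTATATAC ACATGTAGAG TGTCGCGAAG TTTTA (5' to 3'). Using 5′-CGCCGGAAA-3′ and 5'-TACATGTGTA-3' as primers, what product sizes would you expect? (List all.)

The forward primer CGCCGGAAA matches the top strand at positions 1–9, 24–32.
The reverse primer's reverse complement is TACACATGTA, matching at positions 128–137.
Each forward site pairs with the reverse site to give a product ending at position 137: sizes 137, 114 bp.

137 bp, 114 bp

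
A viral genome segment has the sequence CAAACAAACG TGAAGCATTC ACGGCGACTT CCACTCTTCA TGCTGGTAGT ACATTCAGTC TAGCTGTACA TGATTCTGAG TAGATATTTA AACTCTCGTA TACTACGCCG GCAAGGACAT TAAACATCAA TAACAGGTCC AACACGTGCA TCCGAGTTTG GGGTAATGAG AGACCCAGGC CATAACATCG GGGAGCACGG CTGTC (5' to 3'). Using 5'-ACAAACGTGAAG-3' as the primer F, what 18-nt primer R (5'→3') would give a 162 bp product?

The forward primer binds at positions 4–15, so a 162 bp product ends at position 4 + 162 − 1 = 165.
The reverse primer anneals to the top strand over positions 148–165, i.e. to GCATCCGAGTTTGGGGTA.
Its sequence written 5'→3' is the reverse complement: TACCCCAAACTCGGATGC.

5'-TACCCCAAACTCGGATGC-3'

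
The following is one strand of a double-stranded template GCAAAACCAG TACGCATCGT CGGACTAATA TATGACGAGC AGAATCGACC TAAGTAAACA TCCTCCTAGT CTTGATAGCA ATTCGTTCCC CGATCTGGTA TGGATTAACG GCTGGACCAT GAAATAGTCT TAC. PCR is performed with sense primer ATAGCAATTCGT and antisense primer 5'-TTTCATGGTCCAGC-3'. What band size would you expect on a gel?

Forward primer ATAGCAATTCGT is found on the top strand at positions 75–86.
Reverse complement of the reverse primer: GCTGGACCATGAAA. This occurs on the top strand at positions 111–124.
The product runs from position 75 to position 124, so its length is 124 − 75 + 1 = 50 bp.

50 bp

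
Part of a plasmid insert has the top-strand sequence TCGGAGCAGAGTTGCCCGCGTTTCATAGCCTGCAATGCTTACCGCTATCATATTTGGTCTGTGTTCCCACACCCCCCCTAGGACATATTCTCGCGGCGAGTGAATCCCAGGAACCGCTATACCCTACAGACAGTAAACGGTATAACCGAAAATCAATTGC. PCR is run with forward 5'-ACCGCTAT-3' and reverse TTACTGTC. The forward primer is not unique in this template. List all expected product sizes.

The forward primer ACCGCTAT matches the top strand at positions 41–48, 113–120.
The reverse primer's reverse complement is GACAGTAA, matching at positions 129–136.
Each forward site pairs with the reverse site to give a product ending at position 136: sizes 96, 24 bp.

96 bp, 24 bp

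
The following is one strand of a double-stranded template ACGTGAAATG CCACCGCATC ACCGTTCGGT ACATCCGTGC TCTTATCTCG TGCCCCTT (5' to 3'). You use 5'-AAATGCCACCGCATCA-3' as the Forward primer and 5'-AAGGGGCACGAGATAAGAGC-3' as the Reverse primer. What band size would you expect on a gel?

53 bp

The forward primer matches the template at positions 6–21.
Reverse complement of the reverse primer: GCTCTTATCTCGTGCCCCTT. This occurs on the top strand at positions 39–58.
Product length = (reverse-primer end) − (forward-primer start) + 1 = 58 − 6 + 1 = 53 bp.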